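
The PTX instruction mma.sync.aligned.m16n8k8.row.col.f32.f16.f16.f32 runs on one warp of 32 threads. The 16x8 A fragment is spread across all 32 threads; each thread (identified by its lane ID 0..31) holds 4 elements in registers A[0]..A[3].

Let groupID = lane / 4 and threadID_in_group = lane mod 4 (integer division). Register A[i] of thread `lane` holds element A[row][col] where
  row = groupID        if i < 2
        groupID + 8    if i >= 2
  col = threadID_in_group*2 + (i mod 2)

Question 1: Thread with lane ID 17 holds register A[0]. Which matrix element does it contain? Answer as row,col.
L=17->gid=17>>2=4, tid=17&3=1
[0]->row 4+0=4  col 1·2+0=2

4,2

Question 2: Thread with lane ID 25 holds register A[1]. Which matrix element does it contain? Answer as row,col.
lane 25->25/4=6, 25 mod 4=1
i=1  r:6+0->6  c:2·1+1->3

6,3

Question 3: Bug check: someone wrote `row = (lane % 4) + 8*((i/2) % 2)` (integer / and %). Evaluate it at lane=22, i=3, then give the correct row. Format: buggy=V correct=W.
buggy=10 correct=13

`(lane % 4) + 8*((i/2) % 2)`[22,3]=>10
L=22=>grp=22>>2=5, tig=22&3=2
[3]=>row 5+8=13  col 2·2+1=5
row: 10 vs 13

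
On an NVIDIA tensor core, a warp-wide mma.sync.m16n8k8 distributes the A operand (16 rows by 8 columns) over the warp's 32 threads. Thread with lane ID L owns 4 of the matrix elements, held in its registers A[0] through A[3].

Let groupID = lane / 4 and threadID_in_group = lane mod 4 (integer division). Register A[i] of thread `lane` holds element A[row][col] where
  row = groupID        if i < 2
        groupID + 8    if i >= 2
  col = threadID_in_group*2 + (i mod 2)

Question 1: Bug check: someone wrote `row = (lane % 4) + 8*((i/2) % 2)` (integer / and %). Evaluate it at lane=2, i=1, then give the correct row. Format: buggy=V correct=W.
`(lane % 4) + 8*((i/2) % 2)`[2,1]→2
L=2→G=2>>2=0, T=2&3=2
[1]→row 0+0=0  col 2·2+1=5
row: 2 vs 0

buggy=2 correct=0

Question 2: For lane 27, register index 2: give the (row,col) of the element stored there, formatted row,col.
27: grp=6,tig=3
[2] (6+8,3*2+0) = (14,6)

14,6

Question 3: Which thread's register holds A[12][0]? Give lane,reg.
r=12->g=4,rb=1  c=0->t=0,b0=0
L=4*4+0=16  i=1*2+0=2

16,2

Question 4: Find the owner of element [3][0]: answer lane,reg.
12,0

r:3=>grp=3,rB=0  c:0=>tig=0,lo=0
L=3*4+0=12  i=0*2+0=0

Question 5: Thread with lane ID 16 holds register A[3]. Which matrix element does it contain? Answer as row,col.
12,1

L=16⇒gr=16>>2=4, th=16&3=0
[3]⇒row 4+8=12  col 0·2+1=1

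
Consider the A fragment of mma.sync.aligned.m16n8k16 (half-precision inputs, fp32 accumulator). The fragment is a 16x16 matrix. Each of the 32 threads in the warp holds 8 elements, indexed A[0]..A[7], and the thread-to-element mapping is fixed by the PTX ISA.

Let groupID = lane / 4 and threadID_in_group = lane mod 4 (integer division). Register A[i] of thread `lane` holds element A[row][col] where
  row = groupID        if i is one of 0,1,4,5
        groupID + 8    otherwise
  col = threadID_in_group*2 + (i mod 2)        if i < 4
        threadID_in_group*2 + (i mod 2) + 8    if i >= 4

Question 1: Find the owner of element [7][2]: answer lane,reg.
r: 7->gid=7,r8=0  c: 2->c8=0,tid=1,i&1=0
L=7*4+1=29  i=0*4+0*2+0=0

29,0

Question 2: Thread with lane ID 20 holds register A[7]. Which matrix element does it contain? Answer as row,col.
20: g=5,t=0
[7] (5+8,0*2+1+8) = (13,9)

13,9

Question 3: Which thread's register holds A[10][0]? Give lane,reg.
r=10⇒gr=2,Rb=1  c=0⇒Cb=0,th=0,odd=0
L=2*4+0=8  i=0*4+1*2+0=2

8,2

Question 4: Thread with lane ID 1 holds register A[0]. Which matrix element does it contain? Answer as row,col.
0,2

1: G=0,T=1
[0] (0+0,1*2+0+0) = (0,2)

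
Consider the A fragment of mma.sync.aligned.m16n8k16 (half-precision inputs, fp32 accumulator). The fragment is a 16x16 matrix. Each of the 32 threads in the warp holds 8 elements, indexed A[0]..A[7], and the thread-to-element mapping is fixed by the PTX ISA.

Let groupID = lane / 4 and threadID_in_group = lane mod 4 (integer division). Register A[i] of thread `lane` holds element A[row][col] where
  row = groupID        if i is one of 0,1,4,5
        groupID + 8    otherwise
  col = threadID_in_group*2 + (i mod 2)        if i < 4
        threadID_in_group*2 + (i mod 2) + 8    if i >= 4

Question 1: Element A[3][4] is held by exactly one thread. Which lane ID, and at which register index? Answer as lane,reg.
14,0

r:3=>grp=3,rB=0  c:4=>cB=0,tig=2,lo=0
L=3*4+2=14  i=0*4+0*2+0=0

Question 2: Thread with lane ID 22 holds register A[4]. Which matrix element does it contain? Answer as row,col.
lane 22: grp=5 (22/4), tig=2 (22%4)
i=4: r=5+0=5, c=2*2+0+8=12

5,12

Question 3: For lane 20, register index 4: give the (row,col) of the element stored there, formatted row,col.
5,8

20: grp=5,tig=0
[4] (5+0,0*2+0+8) = (5,8)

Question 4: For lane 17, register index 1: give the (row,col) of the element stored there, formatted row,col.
4,3

lane 17→17/4=4, 17 mod 4=1
i=1  r:4+0→4  c:2·1+1+0→3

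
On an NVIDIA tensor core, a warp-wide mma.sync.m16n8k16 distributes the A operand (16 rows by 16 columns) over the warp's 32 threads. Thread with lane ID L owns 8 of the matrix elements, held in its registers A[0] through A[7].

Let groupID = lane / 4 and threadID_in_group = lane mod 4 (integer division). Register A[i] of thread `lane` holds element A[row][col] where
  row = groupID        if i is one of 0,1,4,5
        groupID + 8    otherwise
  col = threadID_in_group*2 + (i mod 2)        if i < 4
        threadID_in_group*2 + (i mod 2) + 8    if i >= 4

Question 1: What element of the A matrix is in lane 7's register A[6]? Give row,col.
7: grp=1,tig=3
[6] (1+8,3*2+0+8) = (9,14)

9,14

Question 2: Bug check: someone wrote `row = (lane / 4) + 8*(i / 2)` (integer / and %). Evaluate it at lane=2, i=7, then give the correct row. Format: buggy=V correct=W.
buggy=24 correct=8

`(lane / 4) + 8*(i / 2)`[2,7]->24
lane 2: gid=0 (2/4), tid=2 (2%4)
i=7: r=0+8=8, c=2*2+1+8=13
row: 24 vs 8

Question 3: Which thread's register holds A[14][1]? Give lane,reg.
r: 14->gid=6,r8=1  c: 1->c8=0,tid=0,i&1=1
L=6*4+0=24  i=0*4+1*2+1=3

24,3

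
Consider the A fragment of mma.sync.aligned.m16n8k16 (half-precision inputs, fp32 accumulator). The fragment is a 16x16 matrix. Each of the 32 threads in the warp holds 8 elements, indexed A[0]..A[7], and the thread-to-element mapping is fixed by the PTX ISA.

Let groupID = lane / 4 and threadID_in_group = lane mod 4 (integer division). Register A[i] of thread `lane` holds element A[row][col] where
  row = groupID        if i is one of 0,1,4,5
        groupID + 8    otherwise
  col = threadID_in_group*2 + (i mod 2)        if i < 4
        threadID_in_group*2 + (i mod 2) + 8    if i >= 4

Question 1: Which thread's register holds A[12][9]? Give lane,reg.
16,7

r:12=>grp=4,rB=1  c:9=>cB=1,tig=0,lo=1
L=4*4+0=16  i=1*4+1*2+1=7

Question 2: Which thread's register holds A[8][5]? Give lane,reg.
r=8→G=0,rhi=1  c=5→chi=0,T=2,p=1
L=0*4+2=2  i=0*4+1*2+1=3

2,3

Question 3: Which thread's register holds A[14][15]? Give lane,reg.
r=14→G=6,rhi=1  c=15→chi=1,T=3,p=1
L=6*4+3=27  i=1*4+1*2+1=7

27,7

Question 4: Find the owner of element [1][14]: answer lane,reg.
r:1=>grp=1,rB=0  c:14=>cB=1,tig=3,lo=0
L=1*4+3=7  i=1*4+0*2+0=4

7,4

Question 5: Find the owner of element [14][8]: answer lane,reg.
r: 14->gid=6,r8=1  c: 8->c8=1,tid=0,i&1=0
L=6*4+0=24  i=1*4+1*2+0=6

24,6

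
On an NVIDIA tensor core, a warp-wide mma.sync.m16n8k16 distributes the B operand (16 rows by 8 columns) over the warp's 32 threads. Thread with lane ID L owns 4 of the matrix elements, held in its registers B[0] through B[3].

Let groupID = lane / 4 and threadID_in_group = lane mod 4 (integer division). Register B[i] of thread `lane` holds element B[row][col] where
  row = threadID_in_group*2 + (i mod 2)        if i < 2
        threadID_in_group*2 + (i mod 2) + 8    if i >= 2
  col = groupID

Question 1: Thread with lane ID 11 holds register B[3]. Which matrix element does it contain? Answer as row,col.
15,2

L=11→G=11>>2=2, T=11&3=3
[3]→row 3·2+1+8=15  col G=2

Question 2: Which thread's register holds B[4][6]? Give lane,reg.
c: 6->gid=6  r: 4->r8=0,tid=2,i&1=0
L=6*4+2=26  i=0*2+0=0

26,0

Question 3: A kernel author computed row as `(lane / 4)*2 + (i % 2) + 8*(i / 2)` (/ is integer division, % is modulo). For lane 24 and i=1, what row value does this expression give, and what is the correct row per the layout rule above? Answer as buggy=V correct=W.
`(lane / 4)*2 + (i % 2) + 8*(i / 2)`[24,1]->13
lane 24: gid=6 (24/4), tid=0 (24%4)
i=1: r=0*2+1+0=1, c=gid=6
row: 13 vs 1

buggy=13 correct=1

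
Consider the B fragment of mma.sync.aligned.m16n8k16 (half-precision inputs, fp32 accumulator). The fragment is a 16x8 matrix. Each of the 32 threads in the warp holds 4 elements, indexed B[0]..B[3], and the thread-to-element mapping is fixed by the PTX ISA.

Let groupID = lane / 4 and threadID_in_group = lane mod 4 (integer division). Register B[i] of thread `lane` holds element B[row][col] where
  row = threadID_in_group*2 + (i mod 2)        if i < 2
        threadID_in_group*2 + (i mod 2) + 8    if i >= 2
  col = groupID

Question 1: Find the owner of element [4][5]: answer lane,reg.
c=5->g=5  r=4->rb=0,t=2,b0=0
L=5*4+2=22  i=0*2+0=0

22,0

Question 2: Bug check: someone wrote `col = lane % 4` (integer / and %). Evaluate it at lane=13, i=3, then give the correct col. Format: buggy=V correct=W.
`lane % 4`[13,3]→1
L=13→G=13>>2=3, T=13&3=1
[3]→row 1·2+1+8=11  col G=3
col: 1 vs 3

buggy=1 correct=3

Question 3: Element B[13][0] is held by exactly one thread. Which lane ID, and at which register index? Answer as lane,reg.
c=0->g=0  r=13->rb=1,t=2,b0=1
L=0*4+2=2  i=1*2+1=3

2,3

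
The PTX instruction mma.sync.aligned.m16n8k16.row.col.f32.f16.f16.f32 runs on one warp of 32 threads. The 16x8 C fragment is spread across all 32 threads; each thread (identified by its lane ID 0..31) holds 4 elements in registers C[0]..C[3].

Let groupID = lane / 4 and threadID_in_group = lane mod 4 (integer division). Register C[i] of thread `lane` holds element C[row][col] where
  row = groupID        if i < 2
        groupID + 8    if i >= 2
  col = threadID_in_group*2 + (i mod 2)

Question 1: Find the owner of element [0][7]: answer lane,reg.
3,1

r=0->g=0,rb=0  c=7->t=3,b0=1
L=0*4+3=3  i=0*2+1=1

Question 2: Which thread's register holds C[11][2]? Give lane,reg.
13,2

r:11=>grp=3,rB=1  c:2=>tig=1,lo=0
L=3*4+1=13  i=1*2+0=2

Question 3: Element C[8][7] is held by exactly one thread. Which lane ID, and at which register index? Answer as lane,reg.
3,3

r=8⇒gr=0,Rb=1  c=7⇒th=3,odd=1
L=0*4+3=3  i=1*2+1=3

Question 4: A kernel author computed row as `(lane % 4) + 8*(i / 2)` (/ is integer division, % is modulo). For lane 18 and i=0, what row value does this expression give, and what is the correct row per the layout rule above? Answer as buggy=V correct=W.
buggy=2 correct=4

`(lane % 4) + 8*(i / 2)`[18,0]⇒2
lane 18: gr=4 (18/4), th=2 (18%4)
i=0: r=4+0=4, c=2*2+0=4
row: 2 vs 4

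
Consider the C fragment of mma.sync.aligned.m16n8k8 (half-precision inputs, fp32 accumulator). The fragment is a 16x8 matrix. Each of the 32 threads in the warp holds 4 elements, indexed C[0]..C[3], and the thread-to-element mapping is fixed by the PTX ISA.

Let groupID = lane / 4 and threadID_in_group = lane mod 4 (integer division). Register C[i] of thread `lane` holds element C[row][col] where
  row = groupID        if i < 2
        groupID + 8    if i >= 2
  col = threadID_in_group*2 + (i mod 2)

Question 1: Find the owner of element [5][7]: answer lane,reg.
r:5=>grp=5,rB=0  c:7=>tig=3,lo=1
L=5*4+3=23  i=0*2+1=1

23,1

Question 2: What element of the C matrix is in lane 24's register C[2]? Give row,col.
14,0

24: grp=6,tig=0
[2] (6+8,0*2+0) = (14,0)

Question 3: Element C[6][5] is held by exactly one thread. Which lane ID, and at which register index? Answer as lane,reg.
26,1

r=6->g=6,rb=0  c=5->t=2,b0=1
L=6*4+2=26  i=0*2+1=1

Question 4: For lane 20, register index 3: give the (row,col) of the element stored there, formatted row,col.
13,1

lane 20: gid=5 (20/4), tid=0 (20%4)
i=3: r=5+8=13, c=0*2+1=1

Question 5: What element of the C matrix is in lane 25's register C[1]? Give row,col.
lane 25: g=6 (25/4), t=1 (25%4)
i=1: r=6+0=6, c=1*2+1=3

6,3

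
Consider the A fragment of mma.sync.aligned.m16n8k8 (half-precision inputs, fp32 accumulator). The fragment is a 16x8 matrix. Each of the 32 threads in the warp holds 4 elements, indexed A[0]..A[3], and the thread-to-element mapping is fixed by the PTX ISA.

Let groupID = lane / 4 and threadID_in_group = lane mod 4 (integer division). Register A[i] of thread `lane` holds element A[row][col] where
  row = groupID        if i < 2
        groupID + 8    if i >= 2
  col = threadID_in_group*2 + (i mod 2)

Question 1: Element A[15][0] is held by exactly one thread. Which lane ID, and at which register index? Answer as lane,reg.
28,2

r=15→G=7,rhi=1  c=0→T=0,p=0
L=7*4+0=28  i=1*2+0=2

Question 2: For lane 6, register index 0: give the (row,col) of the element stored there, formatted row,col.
lane 6: grp=1 (6/4), tig=2 (6%4)
i=0: r=1+0=1, c=2*2+0=4

1,4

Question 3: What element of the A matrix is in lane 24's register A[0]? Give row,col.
6,0

L=24->gid=24>>2=6, tid=24&3=0
[0]->row 6+0=6  col 0·2+0=0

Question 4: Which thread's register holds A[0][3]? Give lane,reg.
1,1

r=0->g=0,rb=0  c=3->t=1,b0=1
L=0*4+1=1  i=0*2+1=1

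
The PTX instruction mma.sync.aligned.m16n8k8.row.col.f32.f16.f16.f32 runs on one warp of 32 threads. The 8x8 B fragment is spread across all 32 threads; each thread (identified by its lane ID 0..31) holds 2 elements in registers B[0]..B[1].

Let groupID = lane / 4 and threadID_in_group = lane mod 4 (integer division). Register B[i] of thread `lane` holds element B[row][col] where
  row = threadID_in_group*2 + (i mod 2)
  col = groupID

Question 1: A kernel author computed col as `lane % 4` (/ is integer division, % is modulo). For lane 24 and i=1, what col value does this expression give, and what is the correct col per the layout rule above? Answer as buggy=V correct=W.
`lane % 4`[24,1]⇒0
24: gr=6,th=0
[1] (0*2+1,6) = (1,6)
col: 0 vs 6

buggy=0 correct=6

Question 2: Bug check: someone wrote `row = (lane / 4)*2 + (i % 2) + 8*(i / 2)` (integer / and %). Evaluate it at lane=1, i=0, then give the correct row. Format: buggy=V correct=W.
buggy=0 correct=2

`(lane / 4)*2 + (i % 2) + 8*(i / 2)`[1,0]⇒0
lane 1: gr=0 (1/4), th=1 (1%4)
i=0: r=1*2+0=2, c=gr=0
row: 0 vs 2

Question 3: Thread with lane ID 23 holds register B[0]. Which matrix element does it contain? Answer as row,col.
6,5

23: g=5,t=3
[0] (3*2+0,5) = (6,5)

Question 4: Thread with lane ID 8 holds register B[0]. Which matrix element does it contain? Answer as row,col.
L=8->gid=8>>2=2, tid=8&3=0
[0]->row 0·2+0=0  col gid=2

0,2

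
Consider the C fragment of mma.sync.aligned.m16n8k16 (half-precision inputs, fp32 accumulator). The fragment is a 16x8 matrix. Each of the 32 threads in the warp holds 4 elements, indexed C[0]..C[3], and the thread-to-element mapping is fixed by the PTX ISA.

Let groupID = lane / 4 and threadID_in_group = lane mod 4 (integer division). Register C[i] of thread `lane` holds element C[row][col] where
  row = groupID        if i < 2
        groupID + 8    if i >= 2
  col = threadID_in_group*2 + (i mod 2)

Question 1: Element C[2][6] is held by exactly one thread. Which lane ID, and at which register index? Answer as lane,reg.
r=2->g=2,rb=0  c=6->t=3,b0=0
L=2*4+3=11  i=0*2+0=0

11,0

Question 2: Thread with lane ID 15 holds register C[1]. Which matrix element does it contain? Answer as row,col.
15: grp=3,tig=3
[1] (3+0,3*2+1) = (3,7)

3,7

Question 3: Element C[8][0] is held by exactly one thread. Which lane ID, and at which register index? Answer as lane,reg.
0,2

r: 8->gid=0,r8=1  c: 0->tid=0,i&1=0
L=0*4+0=0  i=1*2+0=2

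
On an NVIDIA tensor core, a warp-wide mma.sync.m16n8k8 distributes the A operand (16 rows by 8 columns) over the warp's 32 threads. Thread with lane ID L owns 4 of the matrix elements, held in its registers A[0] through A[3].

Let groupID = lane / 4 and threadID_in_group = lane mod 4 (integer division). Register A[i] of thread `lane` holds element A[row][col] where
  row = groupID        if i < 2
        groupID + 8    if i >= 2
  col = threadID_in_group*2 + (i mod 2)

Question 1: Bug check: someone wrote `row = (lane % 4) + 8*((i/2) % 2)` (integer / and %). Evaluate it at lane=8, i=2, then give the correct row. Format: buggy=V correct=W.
buggy=8 correct=10

`(lane % 4) + 8*((i/2) % 2)`[8,2]->8
lane 8->8/4=2, 8 mod 4=0
i=2  r:2+8->10  c:2·0+0->0
row: 8 vs 10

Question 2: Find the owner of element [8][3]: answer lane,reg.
r: 8->gid=0,r8=1  c: 3->tid=1,i&1=1
L=0*4+1=1  i=1*2+1=3

1,3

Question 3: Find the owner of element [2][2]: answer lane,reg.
r: 2->gid=2,r8=0  c: 2->tid=1,i&1=0
L=2*4+1=9  i=0*2+0=0

9,0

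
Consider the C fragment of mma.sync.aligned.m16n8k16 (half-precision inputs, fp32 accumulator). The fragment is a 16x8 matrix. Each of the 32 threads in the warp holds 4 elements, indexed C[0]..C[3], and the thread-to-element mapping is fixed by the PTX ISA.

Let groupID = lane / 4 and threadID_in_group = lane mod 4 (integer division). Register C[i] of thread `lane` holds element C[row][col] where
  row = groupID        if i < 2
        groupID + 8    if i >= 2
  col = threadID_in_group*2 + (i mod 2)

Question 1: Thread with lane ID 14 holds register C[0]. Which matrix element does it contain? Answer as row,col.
lane 14: gr=3 (14/4), th=2 (14%4)
i=0: r=3+0=3, c=2*2+0=4

3,4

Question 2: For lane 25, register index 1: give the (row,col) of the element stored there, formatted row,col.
25: gid=6,tid=1
[1] (6+0,1*2+1) = (6,3)

6,3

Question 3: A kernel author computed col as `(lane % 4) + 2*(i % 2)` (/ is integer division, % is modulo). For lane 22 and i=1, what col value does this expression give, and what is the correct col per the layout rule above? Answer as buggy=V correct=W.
`(lane % 4) + 2*(i % 2)`[22,1]→4
lane 22→22/4=5, 22 mod 4=2
i=1  r:5+0→5  c:2·2+1→5
col: 4 vs 5

buggy=4 correct=5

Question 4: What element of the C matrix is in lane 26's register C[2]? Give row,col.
14,4

26: gr=6,th=2
[2] (6+8,2*2+0) = (14,4)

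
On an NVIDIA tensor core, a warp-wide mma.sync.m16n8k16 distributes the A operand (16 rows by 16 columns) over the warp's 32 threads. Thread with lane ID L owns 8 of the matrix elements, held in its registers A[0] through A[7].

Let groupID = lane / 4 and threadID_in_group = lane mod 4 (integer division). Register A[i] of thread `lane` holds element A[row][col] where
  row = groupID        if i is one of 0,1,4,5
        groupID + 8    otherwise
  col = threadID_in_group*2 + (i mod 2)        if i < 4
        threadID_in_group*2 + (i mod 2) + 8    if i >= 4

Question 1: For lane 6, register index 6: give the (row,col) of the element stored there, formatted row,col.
L=6->gid=6>>2=1, tid=6&3=2
[6]->row 1+8=9  col 2·2+0+8=12

9,12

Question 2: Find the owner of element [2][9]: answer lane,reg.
r=2⇒gr=2,Rb=0  c=9⇒Cb=1,th=0,odd=1
L=2*4+0=8  i=1*4+0*2+1=5

8,5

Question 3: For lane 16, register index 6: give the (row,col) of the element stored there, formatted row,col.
12,8

16: gr=4,th=0
[6] (4+8,0*2+0+8) = (12,8)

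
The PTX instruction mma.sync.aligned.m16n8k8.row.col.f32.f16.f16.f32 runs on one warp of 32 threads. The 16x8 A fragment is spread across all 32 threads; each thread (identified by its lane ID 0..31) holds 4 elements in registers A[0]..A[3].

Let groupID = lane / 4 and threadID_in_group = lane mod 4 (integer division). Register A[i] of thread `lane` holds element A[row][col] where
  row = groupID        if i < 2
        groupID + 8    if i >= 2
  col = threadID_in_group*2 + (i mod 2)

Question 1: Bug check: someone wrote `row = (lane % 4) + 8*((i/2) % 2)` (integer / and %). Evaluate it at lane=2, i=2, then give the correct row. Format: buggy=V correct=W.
`(lane % 4) + 8*((i/2) % 2)`[2,2]⇒10
L=2⇒gr=2>>2=0, th=2&3=2
[2]⇒row 0+8=8  col 2·2+0=4
row: 10 vs 8

buggy=10 correct=8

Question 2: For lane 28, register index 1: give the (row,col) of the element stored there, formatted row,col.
7,1

lane 28: G=7 (28/4), T=0 (28%4)
i=1: r=7+0=7, c=0*2+1=1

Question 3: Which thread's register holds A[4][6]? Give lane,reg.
r=4->g=4,rb=0  c=6->t=3,b0=0
L=4*4+3=19  i=0*2+0=0

19,0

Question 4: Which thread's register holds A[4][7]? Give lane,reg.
19,1

r=4->g=4,rb=0  c=7->t=3,b0=1
L=4*4+3=19  i=0*2+1=1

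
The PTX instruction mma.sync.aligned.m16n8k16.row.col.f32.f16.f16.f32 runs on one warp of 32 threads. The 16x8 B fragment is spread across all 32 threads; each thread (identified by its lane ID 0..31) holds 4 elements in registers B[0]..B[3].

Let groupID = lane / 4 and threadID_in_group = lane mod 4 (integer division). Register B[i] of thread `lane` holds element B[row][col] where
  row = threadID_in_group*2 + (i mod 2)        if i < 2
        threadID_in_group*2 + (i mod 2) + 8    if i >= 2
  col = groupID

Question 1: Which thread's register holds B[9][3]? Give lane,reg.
12,3

c=3→G=3  r=9→rhi=1,T=0,p=1
L=3*4+0=12  i=1*2+1=3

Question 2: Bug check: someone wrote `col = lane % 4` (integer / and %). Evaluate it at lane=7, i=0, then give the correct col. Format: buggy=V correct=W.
`lane % 4`[7,0]=>3
L=7=>grp=7>>2=1, tig=7&3=3
[0]=>row 3·2+0+0=6  col grp=1
col: 3 vs 1

buggy=3 correct=1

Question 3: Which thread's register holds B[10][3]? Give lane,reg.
c=3→G=3  r=10→rhi=1,T=1,p=0
L=3*4+1=13  i=1*2+0=2

13,2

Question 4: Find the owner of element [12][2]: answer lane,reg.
10,2

c=2⇒gr=2  r=12⇒Rb=1,th=2,odd=0
L=2*4+2=10  i=1*2+0=2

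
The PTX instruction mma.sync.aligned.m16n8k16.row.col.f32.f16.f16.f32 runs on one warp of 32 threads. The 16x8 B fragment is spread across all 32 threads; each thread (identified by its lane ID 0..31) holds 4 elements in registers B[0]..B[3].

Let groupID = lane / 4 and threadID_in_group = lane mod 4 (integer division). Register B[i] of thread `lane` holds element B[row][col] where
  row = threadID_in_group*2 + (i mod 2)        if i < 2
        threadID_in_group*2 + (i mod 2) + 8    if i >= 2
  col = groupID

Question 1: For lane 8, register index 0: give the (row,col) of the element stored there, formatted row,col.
0,2

8: gr=2,th=0
[0] (0*2+0+0,2) = (0,2)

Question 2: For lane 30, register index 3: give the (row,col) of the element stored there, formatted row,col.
13,7

lane 30: gr=7 (30/4), th=2 (30%4)
i=3: r=2*2+1+8=13, c=gr=7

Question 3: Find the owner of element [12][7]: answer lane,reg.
c=7⇒gr=7  r=12⇒Rb=1,th=2,odd=0
L=7*4+2=30  i=1*2+0=2

30,2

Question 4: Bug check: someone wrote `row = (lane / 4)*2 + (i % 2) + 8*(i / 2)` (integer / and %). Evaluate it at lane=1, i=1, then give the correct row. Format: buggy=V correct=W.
`(lane / 4)*2 + (i % 2) + 8*(i / 2)`[1,1]->1
lane 1: gid=0 (1/4), tid=1 (1%4)
i=1: r=1*2+1+0=3, c=gid=0
row: 1 vs 3

buggy=1 correct=3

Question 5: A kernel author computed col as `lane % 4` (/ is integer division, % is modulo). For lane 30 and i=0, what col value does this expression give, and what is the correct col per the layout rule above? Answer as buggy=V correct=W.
buggy=2 correct=7

`lane % 4`[30,0]=>2
lane 30: grp=7 (30/4), tig=2 (30%4)
i=0: r=2*2+0+0=4, c=grp=7
col: 2 vs 7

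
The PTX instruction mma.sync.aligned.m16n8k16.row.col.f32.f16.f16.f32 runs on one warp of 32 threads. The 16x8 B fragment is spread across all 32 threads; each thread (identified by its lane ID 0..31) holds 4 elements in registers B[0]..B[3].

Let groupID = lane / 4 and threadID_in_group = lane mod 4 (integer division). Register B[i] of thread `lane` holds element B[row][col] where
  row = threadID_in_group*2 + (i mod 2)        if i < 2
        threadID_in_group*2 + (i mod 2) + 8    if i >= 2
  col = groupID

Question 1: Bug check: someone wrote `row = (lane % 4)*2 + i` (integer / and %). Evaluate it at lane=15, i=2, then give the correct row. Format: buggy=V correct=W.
`(lane % 4)*2 + i`[15,2]->8
L=15->gid=15>>2=3, tid=15&3=3
[2]->row 3·2+0+8=14  col gid=3
row: 8 vs 14

buggy=8 correct=14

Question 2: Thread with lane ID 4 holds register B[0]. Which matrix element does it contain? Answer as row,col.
lane 4: gr=1 (4/4), th=0 (4%4)
i=0: r=0*2+0+0=0, c=gr=1

0,1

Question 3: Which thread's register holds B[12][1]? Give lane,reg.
6,2

c=1⇒gr=1  r=12⇒Rb=1,th=2,odd=0
L=1*4+2=6  i=1*2+0=2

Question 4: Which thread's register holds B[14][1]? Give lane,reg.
7,2

c:1=>grp=1  r:14=>rB=1,tig=3,lo=0
L=1*4+3=7  i=1*2+0=2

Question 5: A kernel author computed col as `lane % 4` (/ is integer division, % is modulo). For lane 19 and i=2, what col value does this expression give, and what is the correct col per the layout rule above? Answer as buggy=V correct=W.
`lane % 4`[19,2]=>3
19: grp=4,tig=3
[2] (3*2+0+8,4) = (14,4)
col: 3 vs 4

buggy=3 correct=4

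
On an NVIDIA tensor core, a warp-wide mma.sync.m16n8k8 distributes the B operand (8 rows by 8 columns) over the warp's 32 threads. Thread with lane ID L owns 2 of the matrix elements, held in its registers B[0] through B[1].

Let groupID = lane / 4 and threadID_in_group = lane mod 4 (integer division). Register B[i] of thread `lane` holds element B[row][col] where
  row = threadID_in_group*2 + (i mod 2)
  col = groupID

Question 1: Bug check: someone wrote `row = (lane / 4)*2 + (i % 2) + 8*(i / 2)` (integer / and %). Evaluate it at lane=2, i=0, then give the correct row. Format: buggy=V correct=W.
`(lane / 4)*2 + (i % 2) + 8*(i / 2)`[2,0]->0
2: gid=0,tid=2
[0] (2*2+0,0) = (4,0)
row: 0 vs 4

buggy=0 correct=4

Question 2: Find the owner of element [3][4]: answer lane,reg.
c: 4->gid=4  r: 3->tid=1,i&1=1
L=4*4+1=17  i=1=1

17,1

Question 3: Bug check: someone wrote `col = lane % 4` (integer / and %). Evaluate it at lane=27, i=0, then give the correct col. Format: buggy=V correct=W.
buggy=3 correct=6

`lane % 4`[27,0]->3
27: gid=6,tid=3
[0] (3*2+0,6) = (6,6)
col: 3 vs 6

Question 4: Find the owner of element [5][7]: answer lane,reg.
30,1

c=7⇒gr=7  r=5⇒th=2,odd=1
L=7*4+2=30  i=1=1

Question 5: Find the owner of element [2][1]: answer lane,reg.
c=1⇒gr=1  r=2⇒th=1,odd=0
L=1*4+1=5  i=0=0

5,0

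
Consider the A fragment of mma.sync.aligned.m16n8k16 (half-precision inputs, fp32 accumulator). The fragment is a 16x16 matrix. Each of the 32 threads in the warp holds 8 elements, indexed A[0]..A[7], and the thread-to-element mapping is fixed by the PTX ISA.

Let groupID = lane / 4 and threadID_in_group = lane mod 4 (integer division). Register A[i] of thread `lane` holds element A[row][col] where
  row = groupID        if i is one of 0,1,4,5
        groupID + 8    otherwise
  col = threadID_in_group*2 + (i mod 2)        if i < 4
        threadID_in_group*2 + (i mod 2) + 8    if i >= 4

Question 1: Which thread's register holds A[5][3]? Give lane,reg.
21,1

r=5⇒gr=5,Rb=0  c=3⇒Cb=0,th=1,odd=1
L=5*4+1=21  i=0*4+0*2+1=1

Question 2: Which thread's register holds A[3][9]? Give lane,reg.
12,5

r=3⇒gr=3,Rb=0  c=9⇒Cb=1,th=0,odd=1
L=3*4+0=12  i=1*4+0*2+1=5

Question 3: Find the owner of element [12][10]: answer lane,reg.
r=12→G=4,rhi=1  c=10→chi=1,T=1,p=0
L=4*4+1=17  i=1*4+1*2+0=6

17,6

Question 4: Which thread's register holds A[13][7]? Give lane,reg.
23,3

r=13⇒gr=5,Rb=1  c=7⇒Cb=0,th=3,odd=1
L=5*4+3=23  i=0*4+1*2+1=3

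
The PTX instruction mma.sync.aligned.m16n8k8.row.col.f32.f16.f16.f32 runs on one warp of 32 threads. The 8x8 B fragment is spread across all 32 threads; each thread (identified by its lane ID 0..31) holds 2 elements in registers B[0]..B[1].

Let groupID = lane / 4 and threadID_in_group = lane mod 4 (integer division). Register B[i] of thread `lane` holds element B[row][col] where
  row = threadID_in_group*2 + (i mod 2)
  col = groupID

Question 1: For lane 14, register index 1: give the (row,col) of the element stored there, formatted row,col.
5,3

14: grp=3,tig=2
[1] (2*2+1,3) = (5,3)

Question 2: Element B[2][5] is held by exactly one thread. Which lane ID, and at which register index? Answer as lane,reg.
21,0

c: 5->gid=5  r: 2->tid=1,i&1=0
L=5*4+1=21  i=0=0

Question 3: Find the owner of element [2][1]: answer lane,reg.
5,0

c=1->g=1  r=2->t=1,b0=0
L=1*4+1=5  i=0=0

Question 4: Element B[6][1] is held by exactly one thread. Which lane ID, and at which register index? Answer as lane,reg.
c:1=>grp=1  r:6=>tig=3,lo=0
L=1*4+3=7  i=0=0

7,0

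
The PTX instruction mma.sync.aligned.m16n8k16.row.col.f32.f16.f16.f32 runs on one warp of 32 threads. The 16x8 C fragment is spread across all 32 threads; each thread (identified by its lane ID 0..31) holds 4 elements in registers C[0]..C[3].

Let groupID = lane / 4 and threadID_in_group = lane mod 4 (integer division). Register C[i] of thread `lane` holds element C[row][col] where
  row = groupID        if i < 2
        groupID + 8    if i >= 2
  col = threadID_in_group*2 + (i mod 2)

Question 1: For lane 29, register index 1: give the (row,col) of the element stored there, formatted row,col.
7,3

L=29⇒gr=29>>2=7, th=29&3=1
[1]⇒row 7+0=7  col 1·2+1=3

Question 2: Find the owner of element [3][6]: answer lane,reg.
15,0

r=3→G=3,rhi=0  c=6→T=3,p=0
L=3*4+3=15  i=0*2+0=0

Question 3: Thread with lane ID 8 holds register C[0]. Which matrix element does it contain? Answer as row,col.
2,0

L=8->g=8>>2=2, t=8&3=0
[0]->row 2+0=2  col 0·2+0=0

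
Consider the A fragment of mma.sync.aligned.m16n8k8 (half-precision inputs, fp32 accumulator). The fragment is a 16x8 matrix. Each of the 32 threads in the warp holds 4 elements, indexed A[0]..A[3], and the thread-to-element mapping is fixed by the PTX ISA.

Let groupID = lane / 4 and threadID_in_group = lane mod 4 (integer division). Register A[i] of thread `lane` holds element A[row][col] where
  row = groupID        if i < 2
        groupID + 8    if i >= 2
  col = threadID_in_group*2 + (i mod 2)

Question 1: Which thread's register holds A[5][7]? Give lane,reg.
23,1

r=5→G=5,rhi=0  c=7→T=3,p=1
L=5*4+3=23  i=0*2+1=1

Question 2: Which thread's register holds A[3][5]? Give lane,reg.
r=3⇒gr=3,Rb=0  c=5⇒th=2,odd=1
L=3*4+2=14  i=0*2+1=1

14,1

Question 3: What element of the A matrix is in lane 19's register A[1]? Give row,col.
lane 19: G=4 (19/4), T=3 (19%4)
i=1: r=4+0=4, c=3*2+1=7

4,7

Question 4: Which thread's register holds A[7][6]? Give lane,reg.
31,0

r:7=>grp=7,rB=0  c:6=>tig=3,lo=0
L=7*4+3=31  i=0*2+0=0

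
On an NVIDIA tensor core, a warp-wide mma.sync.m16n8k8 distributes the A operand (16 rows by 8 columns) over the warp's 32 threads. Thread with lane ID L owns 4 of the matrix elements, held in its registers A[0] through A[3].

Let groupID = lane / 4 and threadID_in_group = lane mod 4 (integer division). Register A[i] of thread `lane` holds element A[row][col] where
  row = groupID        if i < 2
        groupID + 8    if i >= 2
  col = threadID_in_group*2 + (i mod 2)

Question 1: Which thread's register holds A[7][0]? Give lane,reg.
28,0

r: 7->gid=7,r8=0  c: 0->tid=0,i&1=0
L=7*4+0=28  i=0*2+0=0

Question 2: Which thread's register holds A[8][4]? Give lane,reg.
2,2

r=8->g=0,rb=1  c=4->t=2,b0=0
L=0*4+2=2  i=1*2+0=2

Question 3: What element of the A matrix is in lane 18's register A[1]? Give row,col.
lane 18->18/4=4, 18 mod 4=2
i=1  r:4+0->4  c:2·2+1->5

4,5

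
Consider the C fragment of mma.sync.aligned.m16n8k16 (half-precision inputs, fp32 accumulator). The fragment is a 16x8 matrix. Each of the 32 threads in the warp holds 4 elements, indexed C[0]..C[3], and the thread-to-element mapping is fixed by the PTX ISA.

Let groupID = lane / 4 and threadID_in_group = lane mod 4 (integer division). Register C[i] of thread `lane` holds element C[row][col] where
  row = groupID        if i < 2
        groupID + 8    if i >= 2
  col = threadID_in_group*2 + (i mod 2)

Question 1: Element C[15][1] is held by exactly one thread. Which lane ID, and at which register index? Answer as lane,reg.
28,3

r=15→G=7,rhi=1  c=1→T=0,p=1
L=7*4+0=28  i=1*2+1=3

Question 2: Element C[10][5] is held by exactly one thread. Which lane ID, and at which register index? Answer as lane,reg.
10,3

r:10=>grp=2,rB=1  c:5=>tig=2,lo=1
L=2*4+2=10  i=1*2+1=3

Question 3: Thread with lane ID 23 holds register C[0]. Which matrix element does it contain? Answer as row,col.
L=23→G=23>>2=5, T=23&3=3
[0]→row 5+0=5  col 3·2+0=6

5,6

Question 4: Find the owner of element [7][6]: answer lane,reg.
r:7=>grp=7,rB=0  c:6=>tig=3,lo=0
L=7*4+3=31  i=0*2+0=0

31,0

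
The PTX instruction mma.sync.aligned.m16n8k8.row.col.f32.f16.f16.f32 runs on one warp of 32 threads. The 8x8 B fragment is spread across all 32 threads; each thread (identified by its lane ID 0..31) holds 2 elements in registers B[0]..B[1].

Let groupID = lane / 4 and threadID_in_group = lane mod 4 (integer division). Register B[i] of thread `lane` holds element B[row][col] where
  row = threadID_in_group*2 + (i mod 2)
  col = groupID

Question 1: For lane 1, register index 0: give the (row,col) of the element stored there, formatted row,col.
2,0

L=1→G=1>>2=0, T=1&3=1
[0]→row 1·2+0=2  col G=0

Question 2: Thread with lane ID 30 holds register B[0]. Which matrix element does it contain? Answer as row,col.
lane 30⇒30/4=7, 30 mod 4=2
i=0  r:2·2+0⇒4  c:7

4,7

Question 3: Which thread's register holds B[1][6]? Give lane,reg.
24,1

c: 6->gid=6  r: 1->tid=0,i&1=1
L=6*4+0=24  i=1=1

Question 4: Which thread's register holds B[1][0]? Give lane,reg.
c=0⇒gr=0  r=1⇒th=0,odd=1
L=0*4+0=0  i=1=1

0,1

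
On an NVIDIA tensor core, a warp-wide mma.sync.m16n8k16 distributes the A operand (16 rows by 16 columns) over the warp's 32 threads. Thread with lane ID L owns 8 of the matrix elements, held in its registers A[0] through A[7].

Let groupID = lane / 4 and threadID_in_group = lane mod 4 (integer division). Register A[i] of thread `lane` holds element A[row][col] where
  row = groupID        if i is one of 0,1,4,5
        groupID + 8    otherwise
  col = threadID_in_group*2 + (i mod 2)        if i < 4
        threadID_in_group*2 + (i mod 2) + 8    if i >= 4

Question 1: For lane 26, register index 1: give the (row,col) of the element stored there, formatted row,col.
lane 26->26/4=6, 26 mod 4=2
i=1  r:6+0->6  c:2·2+1+0->5

6,5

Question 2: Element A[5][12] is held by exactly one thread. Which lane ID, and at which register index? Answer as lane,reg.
r=5->g=5,rb=0  c=12->cb=1,t=2,b0=0
L=5*4+2=22  i=1*4+0*2+0=4

22,4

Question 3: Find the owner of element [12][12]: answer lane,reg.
r:12=>grp=4,rB=1  c:12=>cB=1,tig=2,lo=0
L=4*4+2=18  i=1*4+1*2+0=6

18,6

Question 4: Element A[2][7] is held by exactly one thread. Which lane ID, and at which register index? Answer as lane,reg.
11,1

r: 2->gid=2,r8=0  c: 7->c8=0,tid=3,i&1=1
L=2*4+3=11  i=0*4+0*2+1=1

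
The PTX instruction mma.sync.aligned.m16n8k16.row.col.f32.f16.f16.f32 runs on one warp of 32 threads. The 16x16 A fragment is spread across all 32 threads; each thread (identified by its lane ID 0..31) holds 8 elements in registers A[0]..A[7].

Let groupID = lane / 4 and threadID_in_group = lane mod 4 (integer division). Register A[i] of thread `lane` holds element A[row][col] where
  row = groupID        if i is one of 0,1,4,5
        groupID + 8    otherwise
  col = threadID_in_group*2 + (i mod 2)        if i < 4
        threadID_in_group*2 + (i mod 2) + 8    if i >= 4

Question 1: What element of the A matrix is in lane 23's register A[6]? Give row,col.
13,14

23: G=5,T=3
[6] (5+8,3*2+0+8) = (13,14)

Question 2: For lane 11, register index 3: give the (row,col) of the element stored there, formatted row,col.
10,7

lane 11: gid=2 (11/4), tid=3 (11%4)
i=3: r=2+8=10, c=3*2+1+0=7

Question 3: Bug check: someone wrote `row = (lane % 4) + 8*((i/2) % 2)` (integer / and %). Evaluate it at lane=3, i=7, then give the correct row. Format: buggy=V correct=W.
`(lane % 4) + 8*((i/2) % 2)`[3,7]=>11
3: grp=0,tig=3
[7] (0+8,3*2+1+8) = (8,15)
row: 11 vs 8

buggy=11 correct=8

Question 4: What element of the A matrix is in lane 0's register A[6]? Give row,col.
lane 0: g=0 (0/4), t=0 (0%4)
i=6: r=0+8=8, c=0*2+0+8=8

8,8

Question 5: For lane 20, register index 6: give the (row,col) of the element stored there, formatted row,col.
lane 20: gr=5 (20/4), th=0 (20%4)
i=6: r=5+8=13, c=0*2+0+8=8

13,8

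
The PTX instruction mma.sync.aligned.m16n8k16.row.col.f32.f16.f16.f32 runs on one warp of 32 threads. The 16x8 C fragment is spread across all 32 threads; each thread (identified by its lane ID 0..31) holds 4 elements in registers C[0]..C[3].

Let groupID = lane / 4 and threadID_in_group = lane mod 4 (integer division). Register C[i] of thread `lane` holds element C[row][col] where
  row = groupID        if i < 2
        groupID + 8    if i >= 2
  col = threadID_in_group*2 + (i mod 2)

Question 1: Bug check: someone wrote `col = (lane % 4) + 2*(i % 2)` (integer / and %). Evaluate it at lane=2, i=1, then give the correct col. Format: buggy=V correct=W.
buggy=4 correct=5

`(lane % 4) + 2*(i % 2)`[2,1]->4
lane 2->2/4=0, 2 mod 4=2
i=1  r:0+0->0  c:2·2+1->5
col: 4 vs 5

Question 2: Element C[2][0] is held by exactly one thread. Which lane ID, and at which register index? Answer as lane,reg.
8,0

r:2=>grp=2,rB=0  c:0=>tig=0,lo=0
L=2*4+0=8  i=0*2+0=0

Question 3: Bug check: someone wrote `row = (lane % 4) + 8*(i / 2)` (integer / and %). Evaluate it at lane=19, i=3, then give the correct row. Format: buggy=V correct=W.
buggy=11 correct=12

`(lane % 4) + 8*(i / 2)`[19,3]=>11
19: grp=4,tig=3
[3] (4+8,3*2+1) = (12,7)
row: 11 vs 12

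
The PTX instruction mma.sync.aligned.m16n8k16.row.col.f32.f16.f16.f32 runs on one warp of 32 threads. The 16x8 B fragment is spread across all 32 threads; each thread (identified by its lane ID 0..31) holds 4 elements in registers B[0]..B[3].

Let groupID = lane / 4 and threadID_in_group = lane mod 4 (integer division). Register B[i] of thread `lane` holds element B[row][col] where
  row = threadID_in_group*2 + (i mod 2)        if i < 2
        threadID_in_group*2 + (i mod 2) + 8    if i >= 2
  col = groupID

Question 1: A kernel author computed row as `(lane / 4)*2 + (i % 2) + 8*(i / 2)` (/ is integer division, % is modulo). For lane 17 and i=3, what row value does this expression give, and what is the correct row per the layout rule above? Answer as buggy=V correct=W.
`(lane / 4)*2 + (i % 2) + 8*(i / 2)`[17,3]->17
17: g=4,t=1
[3] (1*2+1+8,4) = (11,4)
row: 17 vs 11

buggy=17 correct=11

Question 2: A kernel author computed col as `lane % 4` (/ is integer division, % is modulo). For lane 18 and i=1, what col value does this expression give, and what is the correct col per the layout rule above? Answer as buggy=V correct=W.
buggy=2 correct=4

`lane % 4`[18,1]=>2
18: grp=4,tig=2
[1] (2*2+1+0,4) = (5,4)
col: 2 vs 4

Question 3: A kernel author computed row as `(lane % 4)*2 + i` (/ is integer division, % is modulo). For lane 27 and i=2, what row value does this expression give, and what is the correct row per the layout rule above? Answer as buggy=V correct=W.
buggy=8 correct=14

`(lane % 4)*2 + i`[27,2]=>8
lane 27: grp=6 (27/4), tig=3 (27%4)
i=2: r=3*2+0+8=14, c=grp=6
row: 8 vs 14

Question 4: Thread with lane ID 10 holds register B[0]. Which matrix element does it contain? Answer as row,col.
4,2

lane 10: g=2 (10/4), t=2 (10%4)
i=0: r=2*2+0+0=4, c=g=2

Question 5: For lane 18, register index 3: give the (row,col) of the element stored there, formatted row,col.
13,4

L=18→G=18>>2=4, T=18&3=2
[3]→row 2·2+1+8=13  col G=4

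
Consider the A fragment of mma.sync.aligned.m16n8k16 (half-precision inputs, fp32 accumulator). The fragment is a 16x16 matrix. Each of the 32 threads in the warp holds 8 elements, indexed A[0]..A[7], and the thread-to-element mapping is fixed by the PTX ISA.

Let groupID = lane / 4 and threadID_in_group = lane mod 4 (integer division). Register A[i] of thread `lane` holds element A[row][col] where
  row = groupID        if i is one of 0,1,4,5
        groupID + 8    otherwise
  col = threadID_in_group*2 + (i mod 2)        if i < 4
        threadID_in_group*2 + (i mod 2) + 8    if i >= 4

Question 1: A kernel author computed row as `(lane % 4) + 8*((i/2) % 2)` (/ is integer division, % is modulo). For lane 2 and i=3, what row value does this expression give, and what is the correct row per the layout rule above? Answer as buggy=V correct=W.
buggy=10 correct=8

`(lane % 4) + 8*((i/2) % 2)`[2,3]->10
L=2->gid=2>>2=0, tid=2&3=2
[3]->row 0+8=8  col 2·2+1+0=5
row: 10 vs 8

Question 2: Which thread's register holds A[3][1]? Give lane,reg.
r=3->g=3,rb=0  c=1->cb=0,t=0,b0=1
L=3*4+0=12  i=0*4+0*2+1=1

12,1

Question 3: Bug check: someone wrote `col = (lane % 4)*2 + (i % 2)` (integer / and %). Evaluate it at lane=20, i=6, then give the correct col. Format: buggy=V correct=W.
buggy=0 correct=8

`(lane % 4)*2 + (i % 2)`[20,6]→0
lane 20→20/4=5, 20 mod 4=0
i=6  r:5+8→13  c:2·0+0+8→8
col: 0 vs 8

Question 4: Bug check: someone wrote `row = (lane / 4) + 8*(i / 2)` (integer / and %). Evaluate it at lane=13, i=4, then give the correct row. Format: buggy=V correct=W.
buggy=19 correct=3

`(lane / 4) + 8*(i / 2)`[13,4]->19
lane 13->13/4=3, 13 mod 4=1
i=4  r:3+0->3  c:2·1+0+8->10
row: 19 vs 3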